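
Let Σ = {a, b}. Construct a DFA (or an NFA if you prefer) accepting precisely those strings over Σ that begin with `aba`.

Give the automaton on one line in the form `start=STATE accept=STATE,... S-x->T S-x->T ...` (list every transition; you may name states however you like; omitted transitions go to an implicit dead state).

start=S0 accept=S3 S0-a->S1 S0-b->S4 S1-a->S4 S1-b->S2 S2-a->S3 S2-b->S4 S3-a->S3 S3-b->S3 S4-a->S4 S4-b->S4

Check the first 3 symbols one by one: S0 through S2 record how many have matched `aba` so far; any wrong symbol goes to the dead state S4. After all 3 match we enter the accepting sink S3.
        a   b  
>  S0   S1  S4 
   S1   S4  S2 
   S2   S3  S4 
 * S3   S3  S3 
   S4   S4  S4 
(> = start, * = accepting)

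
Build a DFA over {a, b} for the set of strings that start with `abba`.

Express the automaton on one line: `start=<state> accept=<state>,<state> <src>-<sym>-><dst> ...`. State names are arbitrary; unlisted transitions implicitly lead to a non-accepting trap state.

Walk along `abba` while the input agrees: from q0 take `a` to q1, and so on. Any deviation drops to the rejecting sink q5. Once q4 is reached the prefix is confirmed and every continuation is accepted.
A 6-state machine:
        a   b  
>  q0   q1  q5 
   q1   q5  q2 
   q2   q5  q3 
   q3   q4  q5 
 * q4   q4  q4 
   q5   q5  q5 
(> = start, * = accepting)

start=q0 accept=q4 q0-a->q1 q0-b->q5 q1-a->q5 q1-b->q2 q2-a->q5 q2-b->q3 q3-a->q4 q3-b->q5 q4-a->q4 q4-b->q4 q5-a->q5 q5-b->q5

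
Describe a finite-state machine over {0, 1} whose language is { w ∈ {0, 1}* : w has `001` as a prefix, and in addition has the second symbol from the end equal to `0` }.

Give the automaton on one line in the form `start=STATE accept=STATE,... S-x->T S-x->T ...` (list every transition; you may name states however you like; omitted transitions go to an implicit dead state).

Run two small machines in parallel and take their product. One (5 states) tracks whether the input so far still matches the prefix `001`; the other (7 states) tracks the last 2 symbols read. Each combined state is a pair, one component from each; accept when both components accept. Minimizing collapses redundant product states.
An 8-state machine:
       0  1 
>  A   B  C 
   B   D  C 
   C   C  C 
   D   C  E 
 * E   F  G 
   F   H  E 
   G   F  G 
 * H   H  E 
(> = start, * = accepting)

start=A accept=E,H A-0->B A-1->C B-0->D B-1->C C-0->C C-1->C D-0->C D-1->E E-0->F E-1->G F-0->H F-1->E G-0->F G-1->G H-0->H H-1->E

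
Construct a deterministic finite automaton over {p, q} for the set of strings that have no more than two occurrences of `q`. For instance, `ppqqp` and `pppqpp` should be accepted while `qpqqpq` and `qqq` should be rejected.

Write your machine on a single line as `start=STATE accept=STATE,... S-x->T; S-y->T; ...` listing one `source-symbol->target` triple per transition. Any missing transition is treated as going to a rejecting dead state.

start=A; accept=A,B,C; A-p->A; A-q->B; B-p->B; B-q->C; C-p->C; C-q->D; D-p->D; D-q->D

Count `q`s, saturating at 3: states A through C mean 0 through 2 `q`s seen; D means more than 2. Each `q` increments (capped at D); other symbols loop. Accept from {A, B, C}.
       p  q 
>* A   A  B 
 * B   B  C 
 * C   C  D 
   D   D  D 
(> = start, * = accepting)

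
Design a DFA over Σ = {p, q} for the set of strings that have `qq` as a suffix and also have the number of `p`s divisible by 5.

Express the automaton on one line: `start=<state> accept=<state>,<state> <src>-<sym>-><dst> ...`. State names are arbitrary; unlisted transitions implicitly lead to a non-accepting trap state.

Build one automaton per condition and run them in lockstep. One (3 states) tracks how much of the suffix `qq` has currently been matched; the other (5 states) tracks the count of `p`s modulo 5. Each combined state is a pair, one component from each; accept when both components accept. Equivalent product states are then merged.
A 7-state machine:
       p  q 
>  A   B  C 
   B   D  B 
   C   B  E 
   D   F  D 
 * E   B  E 
   F   G  F 
   G   A  G 
(> = start, * = accepting)

start=A accept=E A-p->B A-q->C B-p->D B-q->B C-p->B C-q->E D-p->F D-q->D E-p->B E-q->E F-p->G F-q->F G-p->A G-q->G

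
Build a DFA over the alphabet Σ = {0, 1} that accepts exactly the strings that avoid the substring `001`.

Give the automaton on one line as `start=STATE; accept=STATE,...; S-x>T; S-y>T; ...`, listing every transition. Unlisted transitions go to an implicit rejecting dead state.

This is the complement of 'contains `001`'. Use the same substring-matching states — s0 through s3 holding how much of `001` has just been matched — but flip the accepting set: everything except the trap s3 accepts.
4 states suffice.
        0   1  
>* s0   s1  s0 
 * s1   s2  s0 
 * s2   s2  s3 
   s3   s3  s3 
(> = start, * = accepting)

start=s0; accept=s0,s1,s2; s0-0>s1; s0-1>s0; s1-0>s2; s1-1>s0; s2-0>s2; s2-1>s3; s3-0>s3; s3-1>s3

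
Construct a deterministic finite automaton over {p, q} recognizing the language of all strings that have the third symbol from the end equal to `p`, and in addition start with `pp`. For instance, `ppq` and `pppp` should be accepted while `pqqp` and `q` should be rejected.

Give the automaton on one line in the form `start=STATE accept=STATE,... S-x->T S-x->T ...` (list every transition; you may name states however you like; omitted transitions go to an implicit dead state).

Build one automaton per condition and run them in lockstep. The first has 15 states tracking the last 3 symbols read; the second has 4 states tracking whether the input so far still matches the prefix `pp`. A product state is a pair (one from each), accepting exactly when both do. Equivalent product states are then merged.
With 11 states:
          p    q  
>  S0     S1   S2 
   S1     S3   S2 
   S2     S2   S2 
   S3     S4   S5 
 * S4     S4   S5 
 * S5     S6   S7 
 * S6     S3   S8 
 * S7     S9  S10 
   S8     S6   S7 
   S9     S3   S8 
   S10    S9  S10 
(> = start, * = accepting)

start=S0 accept=S4,S5,S6,S7 S0-p->S1 S0-q->S2 S1-p->S3 S1-q->S2 S2-p->S2 S2-q->S2 S3-p->S4 S3-q->S5 S4-p->S4 S4-q->S5 S5-p->S6 S5-q->S7 S6-p->S3 S6-q->S8 S7-p->S9 S7-q->S10 S8-p->S6 S8-q->S7 S9-p->S3 S9-q->S8 S10-p->S9 S10-q->S10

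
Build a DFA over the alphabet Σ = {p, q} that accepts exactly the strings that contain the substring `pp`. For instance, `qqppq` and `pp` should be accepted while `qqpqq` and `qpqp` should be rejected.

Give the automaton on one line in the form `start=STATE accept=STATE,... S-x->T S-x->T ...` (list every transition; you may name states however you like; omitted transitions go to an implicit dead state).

States S0..S1 record the length of the longest prefix of `pp` that matches the current input suffix. Reaching S2 means `pp` has been seen, and we stay there forever. Accept from S2.
        p   q  
>  S0   S1  S0 
   S1   S2  S0 
 * S2   S2  S2 
(> = start, * = accepting)

start=S0 accept=S2 S0-p->S1 S0-q->S0 S1-p->S2 S1-q->S0 S2-p->S2 S2-q->S2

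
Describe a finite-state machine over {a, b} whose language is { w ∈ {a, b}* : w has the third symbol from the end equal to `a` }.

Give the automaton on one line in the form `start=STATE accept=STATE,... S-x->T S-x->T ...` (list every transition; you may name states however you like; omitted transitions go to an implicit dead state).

A DFA must remember the last 3 symbols (since which symbol is third-to-last isn't known until the input ends). Use one state per possible window of the last ≤3 symbols; accept from those whose window starts with `a`.
A 15-state machine:
          a    b  
>  s0     s1   s2 
   s1     s3   s4 
   s2     s5   s6 
   s3     s7   s8 
   s4     s9  s10 
   s5    s11  s12 
   s6    s13  s14 
 * s7     s7   s8 
 * s8     s9  s10 
 * s9    s11  s12 
 * s10   s13  s14 
   s11    s7   s8 
   s12    s9  s10 
   s13   s11  s12 
   s14   s13  s14 
(> = start, * = accepting)

start=s0 accept=s7,s8,s9,s10 s0-a->s1 s0-b->s2 s1-a->s3 s1-b->s4 s2-a->s5 s2-b->s6 s3-a->s7 s3-b->s8 s4-a->s9 s4-b->s10 s5-a->s11 s5-b->s12 s6-a->s13 s6-b->s14 s7-a->s7 s7-b->s8 s8-a->s9 s8-b->s10 s9-a->s11 s9-b->s12 s10-a->s13 s10-b->s14 s11-a->s7 s11-b->s8 s12-a->s9 s12-b->s10 s13-a->s11 s13-b->s12 s14-a->s13 s14-b->s14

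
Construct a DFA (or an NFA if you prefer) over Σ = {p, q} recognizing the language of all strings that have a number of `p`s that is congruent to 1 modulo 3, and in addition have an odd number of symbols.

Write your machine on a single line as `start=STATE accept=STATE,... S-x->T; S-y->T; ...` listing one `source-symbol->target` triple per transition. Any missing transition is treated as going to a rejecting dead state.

Build one automaton per condition and run them in lockstep. The first has 3 states tracking the count of `p`s modulo 3; the second has 2 states tracking the input length modulo 2. A product state is a pair (one from each), accepting exactly when both do.
6 states suffice.
        p   q  
>  s0   s1  s2 
 * s1   s3  s4 
   s2   s4  s0 
   s3   s2  s5 
   s4   s5  s1 
   s5   s0  s3 
(> = start, * = accepting)

start=s0; accept=s1; s0-p->s1; s0-q->s2; s1-p->s3; s1-q->s4; s2-p->s4; s2-q->s0; s3-p->s2; s3-q->s5; s4-p->s5; s4-q->s1; s5-p->s0; s5-q->s3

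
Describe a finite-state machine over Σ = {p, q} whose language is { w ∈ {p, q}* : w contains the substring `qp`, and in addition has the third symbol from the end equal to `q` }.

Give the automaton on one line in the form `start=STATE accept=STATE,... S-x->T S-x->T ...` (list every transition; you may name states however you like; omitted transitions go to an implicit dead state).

Handle the two conditions separately and then intersect. One (3 states) tracks whether and how much of `qp` has been seen; the other (15 states) tracks the last 3 symbols read. Each combined state is a pair, one component from each; accept when both components accept.
19 states suffice.
          p    q  
>  s0     s1   s2 
   s1     s3   s4 
   s2     s5   s6 
   s3     s7   s8 
   s4     s9  s10 
   s5    s11  s12 
   s6    s13  s14 
   s7     s7   s8 
   s8     s9  s10 
   s9    s11  s12 
   s10   s13  s14 
 * s11   s15  s16 
 * s12    s9  s17 
 * s13   s11  s12 
   s14   s13  s14 
   s15   s15  s16 
   s16    s9  s17 
   s17   s13  s18 
 * s18   s13  s18 
(> = start, * = accepting)

start=s0 accept=s11,s12,s13,s18 s0-p->s1 s0-q->s2 s1-p->s3 s1-q->s4 s2-p->s5 s2-q->s6 s3-p->s7 s3-q->s8 s4-p->s9 s4-q->s10 s5-p->s11 s5-q->s12 s6-p->s13 s6-q->s14 s7-p->s7 s7-q->s8 s8-p->s9 s8-q->s10 s9-p->s11 s9-q->s12 s10-p->s13 s10-q->s14 s11-p->s15 s11-q->s16 s12-p->s9 s12-q->s17 s13-p->s11 s13-q->s12 s14-p->s13 s14-q->s14 s15-p->s15 s15-q->s16 s16-p->s9 s16-q->s17 s17-p->s13 s17-q->s18 s18-p->s13 s18-q->s18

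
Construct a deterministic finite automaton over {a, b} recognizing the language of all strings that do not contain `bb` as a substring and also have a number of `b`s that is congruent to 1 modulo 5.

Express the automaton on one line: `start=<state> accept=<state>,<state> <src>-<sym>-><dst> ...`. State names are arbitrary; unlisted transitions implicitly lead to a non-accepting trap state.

start=s0 accept=s1,s2 s0-a->s0 s0-b->s1 s1-a->s2 s1-b->s3 s2-a->s2 s2-b->s4 s3-a->s3 s3-b->s3 s4-a->s5 s4-b->s3 s5-a->s5 s5-b->s6 s6-a->s7 s6-b->s3 s7-a->s7 s7-b->s8 s8-a->s9 s8-b->s3 s9-a->s9 s9-b->s10 s10-a->s0 s10-b->s3

Build one automaton per condition and run them in lockstep. One (3 states) tracks partial matches of the forbidden pattern `bb`; the other (5 states) tracks the count of `b`s modulo 5. Each combined state is a pair, one component from each; accept when both components accept. After merging equivalent states the machine shrinks.
          a    b  
>  s0     s0   s1 
 * s1     s2   s3 
 * s2     s2   s4 
   s3     s3   s3 
   s4     s5   s3 
   s5     s5   s6 
   s6     s7   s3 
   s7     s7   s8 
   s8     s9   s3 
   s9     s9  s10 
   s10    s0   s3 
(> = start, * = accepting)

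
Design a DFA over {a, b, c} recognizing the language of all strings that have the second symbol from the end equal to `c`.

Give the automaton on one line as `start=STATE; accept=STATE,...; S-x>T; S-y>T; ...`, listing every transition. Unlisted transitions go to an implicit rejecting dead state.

Because acceptance depends on a position counted from the end, the machine has to buffer the most recent 2 symbols. Make each state the string of the last up-to-2 symbols read; on input `x` shift the window left and append `x`. Accept when the buffered window has length 2 and begins with `c`.
With 13 states:
          a    b    c  
>  q0     q1   q2   q3 
   q1     q4   q5   q6 
   q2     q7   q8   q9 
   q3    q10  q11  q12 
   q4     q4   q5   q6 
   q5     q7   q8   q9 
   q6    q10  q11  q12 
   q7     q4   q5   q6 
   q8     q7   q8   q9 
   q9    q10  q11  q12 
 * q10    q4   q5   q6 
 * q11    q7   q8   q9 
 * q12   q10  q11  q12 
(> = start, * = accepting)

start=q0; accept=q10,q11,q12; q0-a>q1; q0-b>q2; q0-c>q3; q1-a>q4; q1-b>q5; q1-c>q6; q2-a>q7; q2-b>q8; q2-c>q9; q3-a>q10; q3-b>q11; q3-c>q12; q4-a>q4; q4-b>q5; q4-c>q6; q5-a>q7; q5-b>q8; q5-c>q9; q6-a>q10; q6-b>q11; q6-c>q12; q7-a>q4; q7-b>q5; q7-c>q6; q8-a>q7; q8-b>q8; q8-c>q9; q9-a>q10; q9-b>q11; q9-c>q12; q10-a>q4; q10-b>q5; q10-c>q6; q11-a>q7; q11-b>q8; q11-c>q9; q12-a>q10; q12-b>q11; q12-c>q12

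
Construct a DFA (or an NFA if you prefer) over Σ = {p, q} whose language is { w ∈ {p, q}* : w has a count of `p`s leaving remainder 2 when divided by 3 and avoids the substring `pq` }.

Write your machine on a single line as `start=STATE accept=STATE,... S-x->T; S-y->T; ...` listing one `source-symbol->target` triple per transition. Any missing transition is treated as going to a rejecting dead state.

start=A; accept=C; A-p->B; A-q->A; B-p->C; B-q->D; C-p->E; C-q->D; D-p->D; D-q->D; E-p->B; E-q->D

Run two small machines in parallel and take their product. One (3 states) tracks the count of `p`s modulo 3; the other (3 states) tracks partial matches of the forbidden pattern `pq`. Each combined state is a pair, one component from each; accept when both components accept. Equivalent product states are then merged.
With 5 states:
       p  q 
>  A   B  A 
   B   C  D 
 * C   E  D 
   D   D  D 
   E   B  D 
(> = start, * = accepting)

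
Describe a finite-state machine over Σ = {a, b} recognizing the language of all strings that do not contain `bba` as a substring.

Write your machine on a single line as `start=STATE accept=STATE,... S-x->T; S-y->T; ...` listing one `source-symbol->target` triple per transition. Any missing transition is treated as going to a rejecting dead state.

start=q0; accept=q0,q1,q2; q0-a->q0; q0-b->q1; q1-a->q0; q1-b->q2; q2-a->q3; q2-b->q2; q3-a->q3; q3-b->q3

Track partial matches of the forbidden pattern `bba`. State q3 is a dead state reached once `bba` has occurred; every other state accepts. q0 means no part of `bba` is currently matched.
4 states suffice.
        a   b  
>* q0   q0  q1 
 * q1   q0  q2 
 * q2   q3  q2 
   q3   q3  q3 
(> = start, * = accepting)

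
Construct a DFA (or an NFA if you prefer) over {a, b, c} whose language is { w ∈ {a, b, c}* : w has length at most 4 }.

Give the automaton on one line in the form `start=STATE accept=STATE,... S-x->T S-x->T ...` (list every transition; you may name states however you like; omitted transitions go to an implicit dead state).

We only need to distinguish lengths 0, 1, …, 4, and '>4'. Chain q0 → q1 → q2 → q3 → q4 → q5 on every symbol, with q5 looping. Accepting states: {q0, q1, q2, q3, q4}.
        a   b   c  
>* q0   q1  q1  q1 
 * q1   q2  q2  q2 
 * q2   q3  q3  q3 
 * q3   q4  q4  q4 
 * q4   q5  q5  q5 
   q5   q5  q5  q5 
(> = start, * = accepting)

start=q0 accept=q0,q1,q2,q3,q4 q0-a->q1 q0-b->q1 q0-c->q1 q1-a->q2 q1-b->q2 q1-c->q2 q2-a->q3 q2-b->q3 q2-c->q3 q3-a->q4 q3-b->q4 q3-c->q4 q4-a->q5 q4-b->q5 q4-c->q5 q5-a->q5 q5-b->q5 q5-c->q5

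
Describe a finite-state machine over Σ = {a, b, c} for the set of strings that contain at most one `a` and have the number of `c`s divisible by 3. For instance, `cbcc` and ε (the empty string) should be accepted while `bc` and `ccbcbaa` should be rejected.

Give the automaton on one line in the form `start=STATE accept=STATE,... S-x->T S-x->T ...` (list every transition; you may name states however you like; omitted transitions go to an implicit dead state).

start=s0 accept=s0,s1 s0-a->s1 s0-b->s0 s0-c->s2 s1-a->s3 s1-b->s1 s1-c->s4 s2-a->s4 s2-b->s2 s2-c->s5 s3-a->s3 s3-b->s3 s3-c->s6 s4-a->s6 s4-b->s4 s4-c->s7 s5-a->s7 s5-b->s5 s5-c->s0 s6-a->s6 s6-b->s6 s6-c->s8 s7-a->s8 s7-b->s7 s7-c->s1 s8-a->s8 s8-b->s8 s8-c->s3

Run two small machines in parallel and take their product. The first has 3 states tracking the count of `a`s, saturating at 2; the second has 3 states tracking the count of `c`s modulo 3. A product state is a pair (one from each), accepting exactly when both do.
A 9-state machine:
        a   b   c  
>* s0   s1  s0  s2 
 * s1   s3  s1  s4 
   s2   s4  s2  s5 
   s3   s3  s3  s6 
   s4   s6  s4  s7 
   s5   s7  s5  s0 
   s6   s6  s6  s8 
   s7   s8  s7  s1 
   s8   s8  s8  s3 
(> = start, * = accepting)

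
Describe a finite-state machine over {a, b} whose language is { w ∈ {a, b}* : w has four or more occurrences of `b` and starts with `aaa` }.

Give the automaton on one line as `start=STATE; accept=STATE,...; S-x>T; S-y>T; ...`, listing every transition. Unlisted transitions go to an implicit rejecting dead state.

start=q0; accept=q12,q13; q0-a>q1; q0-b>q2; q1-a>q3; q1-b>q2; q2-a>q2; q2-b>q4; q3-a>q5; q3-b>q2; q4-a>q4; q4-b>q6; q5-a>q5; q5-b>q7; q6-a>q6; q6-b>q8; q7-a>q7; q7-b>q9; q8-a>q8; q8-b>q10; q9-a>q9; q9-b>q11; q10-a>q10; q10-b>q10; q11-a>q11; q11-b>q12; q12-a>q12; q12-b>q13; q13-a>q13; q13-b>q13

Build one automaton per condition and run them in lockstep. The first has 6 states tracking the count of `b`s, saturating at 5; the second has 5 states tracking whether the input so far still matches the prefix `aaa`. A product state is a pair (one from each), accepting exactly when both do.
          a    b  
>  q0     q1   q2 
   q1     q3   q2 
   q2     q2   q4 
   q3     q5   q2 
   q4     q4   q6 
   q5     q5   q7 
   q6     q6   q8 
   q7     q7   q9 
   q8     q8  q10 
   q9     q9  q11 
   q10   q10  q10 
   q11   q11  q12 
 * q12   q12  q13 
 * q13   q13  q13 
(> = start, * = accepting)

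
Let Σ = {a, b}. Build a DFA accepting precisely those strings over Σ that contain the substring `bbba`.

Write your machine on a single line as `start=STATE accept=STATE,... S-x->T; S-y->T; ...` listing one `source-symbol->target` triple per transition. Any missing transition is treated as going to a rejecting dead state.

start=q0; accept=q4; q0-a->q0; q0-b->q1; q1-a->q0; q1-b->q2; q2-a->q0; q2-b->q3; q3-a->q4; q3-b->q3; q4-a->q4; q4-b->q4

Track how much of `bbba` has been matched so far: state q0 is no progress, q4 is the absorbing accept state reached once `bbba` has occurred. Intermediate states record partial matches; on a mismatch, fall back to the longest reusable overlap.
A 5-state machine:
        a   b  
>  q0   q0  q1 
   q1   q0  q2 
   q2   q0  q3 
   q3   q4  q3 
 * q4   q4  q4 
(> = start, * = accepting)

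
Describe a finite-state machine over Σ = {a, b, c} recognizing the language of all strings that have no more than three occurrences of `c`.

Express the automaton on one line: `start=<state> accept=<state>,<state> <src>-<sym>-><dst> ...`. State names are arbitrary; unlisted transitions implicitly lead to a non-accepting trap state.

start=q0 accept=q0,q1,q2,q3 q0-a->q0 q0-b->q0 q0-c->q1 q1-a->q1 q1-b->q1 q1-c->q2 q2-a->q2 q2-b->q2 q2-c->q3 q3-a->q3 q3-b->q3 q3-c->q4 q4-a->q4 q4-b->q4 q4-c->q4

Count `c`s, saturating at 4: states q0 through q3 mean 0 through 3 `c`s seen; q4 means more than 3. Each `c` increments (capped at q4); other symbols loop. Accept from {q0, q1, q2, q3}.
5 states suffice.
        a   b   c  
>* q0   q0  q0  q1 
 * q1   q1  q1  q2 
 * q2   q2  q2  q3 
 * q3   q3  q3  q4 
   q4   q4  q4  q4 
(> = start, * = accepting)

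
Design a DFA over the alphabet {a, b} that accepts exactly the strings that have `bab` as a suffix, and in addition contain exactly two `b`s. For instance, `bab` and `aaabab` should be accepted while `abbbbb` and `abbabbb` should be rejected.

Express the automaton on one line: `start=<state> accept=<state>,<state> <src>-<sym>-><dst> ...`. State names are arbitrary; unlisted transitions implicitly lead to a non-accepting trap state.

start=q0 accept=q4 q0-a->q0 q0-b->q1 q1-a->q2 q1-b->q3 q2-a->q3 q2-b->q4 q3-a->q3 q3-b->q3 q4-a->q3 q4-b->q3

Handle the two conditions separately and then intersect. One (4 states) tracks how much of the suffix `bab` has currently been matched; the other (4 states) tracks the count of `b`s, saturating at 3. Each combined state is a pair, one component from each; accept when both components accept. Minimizing collapses redundant product states.
A 5-state machine:
        a   b  
>  q0   q0  q1 
   q1   q2  q3 
   q2   q3  q4 
   q3   q3  q3 
 * q4   q3  q3 
(> = start, * = accepting)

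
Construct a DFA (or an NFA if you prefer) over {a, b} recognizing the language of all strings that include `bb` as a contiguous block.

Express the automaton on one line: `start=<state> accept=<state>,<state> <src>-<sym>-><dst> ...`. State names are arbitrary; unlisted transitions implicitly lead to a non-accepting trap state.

Track how much of `bb` has been matched so far: state S0 is no progress, S2 is the absorbing accept state reached once `bb` has occurred. Intermediate states record partial matches; on a mismatch, fall back to the longest reusable overlap.
A 3-state machine:
        a   b  
>  S0   S0  S1 
   S1   S0  S2 
 * S2   S2  S2 
(> = start, * = accepting)

start=S0 accept=S2 S0-a->S0 S0-b->S1 S1-a->S0 S1-b->S2 S2-a->S2 S2-b->S2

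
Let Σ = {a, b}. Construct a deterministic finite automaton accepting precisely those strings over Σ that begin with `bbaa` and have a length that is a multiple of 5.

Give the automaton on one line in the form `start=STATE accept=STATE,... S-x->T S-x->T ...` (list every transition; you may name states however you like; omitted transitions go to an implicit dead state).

Build one automaton per condition and run them in lockstep. The first has 6 states tracking whether the input so far still matches the prefix `bbaa`; the second has 5 states tracking the input length modulo 5. A product state is a pair (one from each), accepting exactly when both do.
A 14-state machine:
          a    b  
>  s0     s1   s2 
   s1     s3   s3 
   s2     s3   s4 
   s3     s5   s5 
   s4     s6   s5 
   s5     s7   s7 
   s6     s8   s7 
   s7     s9   s9 
   s8    s10  s10 
   s9     s1   s1 
 * s10   s11  s11 
   s11   s12  s12 
   s12   s13  s13 
   s13    s8   s8 
(> = start, * = accepting)

start=s0 accept=s10 s0-a->s1 s0-b->s2 s1-a->s3 s1-b->s3 s2-a->s3 s2-b->s4 s3-a->s5 s3-b->s5 s4-a->s6 s4-b->s5 s5-a->s7 s5-b->s7 s6-a->s8 s6-b->s7 s7-a->s9 s7-b->s9 s8-a->s10 s8-b->s10 s9-a->s1 s9-b->s1 s10-a->s11 s10-b->s11 s11-a->s12 s11-b->s12 s12-a->s13 s12-b->s13 s13-a->s8 s13-b->s8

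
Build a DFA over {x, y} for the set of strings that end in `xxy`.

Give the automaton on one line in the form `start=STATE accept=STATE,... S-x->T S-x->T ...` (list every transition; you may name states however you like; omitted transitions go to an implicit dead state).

Remember how much of `xxy` the current input suffix matches. State S0 means no match yet; S1 means the last symbol is `x`; S2 means the last 2 symbols are `xx`; S3 means the last 3 symbols are `xxy`. Only S3 accepts. On a mismatch, fall back to the longest proper suffix that is still a prefix of `xxy`.
A 4-state machine:
        x   y  
>  S0   S1  S0 
   S1   S2  S0 
   S2   S2  S3 
 * S3   S1  S0 
(> = start, * = accepting)

start=S0 accept=S3 S0-x->S1 S0-y->S0 S1-x->S2 S1-y->S0 S2-x->S2 S2-y->S3 S3-x->S1 S3-y->S0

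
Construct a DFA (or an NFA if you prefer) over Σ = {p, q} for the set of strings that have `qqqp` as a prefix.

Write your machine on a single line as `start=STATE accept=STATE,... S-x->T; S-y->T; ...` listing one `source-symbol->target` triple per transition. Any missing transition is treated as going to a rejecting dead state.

start=A; accept=E; A-p->F; A-q->B; B-p->F; B-q->C; C-p->F; C-q->D; D-p->E; D-q->F; E-p->E; E-q->E; F-p->F; F-q->F

Walk along `qqqp` while the input agrees: from A take `q` to B, and so on. Any deviation drops to the rejecting sink F. Once E is reached the prefix is confirmed and every continuation is accepted.
       p  q 
>  A   F  B 
   B   F  C 
   C   F  D 
   D   E  F 
 * E   E  E 
   F   F  F 
(> = start, * = accepting)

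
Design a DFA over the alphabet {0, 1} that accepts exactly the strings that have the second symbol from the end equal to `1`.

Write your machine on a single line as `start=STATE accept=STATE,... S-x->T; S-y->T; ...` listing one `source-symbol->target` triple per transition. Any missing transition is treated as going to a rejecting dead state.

Because acceptance depends on a position counted from the end, the machine has to buffer the most recent 2 symbols. Make each state the string of the last up-to-2 symbols read; on input `x` shift the window left and append `x`. Accept when the buffered window has length 2 and begins with `1`.
A 7-state machine:
       0  1 
>  A   B  C 
   B   D  E 
   C   F  G 
   D   D  E 
   E   F  G 
 * F   D  E 
 * G   F  G 
(> = start, * = accepting)

start=A; accept=F,G; A-0->B; A-1->C; B-0->D; B-1->E; C-0->F; C-1->G; D-0->D; D-1->E; E-0->F; E-1->G; F-0->D; F-1->E; G-0->F; G-1->G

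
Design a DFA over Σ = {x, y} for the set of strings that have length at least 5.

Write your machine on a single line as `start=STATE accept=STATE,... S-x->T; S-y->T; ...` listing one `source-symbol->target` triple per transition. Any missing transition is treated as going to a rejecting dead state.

We only need to distinguish lengths 0, 1, …, 5, and '>5'. Chain s0 → s1 → s2 → s3 → s4 → s5 → s6 on every symbol, with s6 looping. Accepting states: {s5, s6}.
        x   y  
>  s0   s1  s1 
   s1   s2  s2 
   s2   s3  s3 
   s3   s4  s4 
   s4   s5  s5 
 * s5   s6  s6 
 * s6   s6  s6 
(> = start, * = accepting)

start=s0; accept=s5,s6; s0-x->s1; s0-y->s1; s1-x->s2; s1-y->s2; s2-x->s3; s2-y->s3; s3-x->s4; s3-y->s4; s4-x->s5; s4-y->s5; s5-x->s6; s5-y->s6; s6-x->s6; s6-y->s6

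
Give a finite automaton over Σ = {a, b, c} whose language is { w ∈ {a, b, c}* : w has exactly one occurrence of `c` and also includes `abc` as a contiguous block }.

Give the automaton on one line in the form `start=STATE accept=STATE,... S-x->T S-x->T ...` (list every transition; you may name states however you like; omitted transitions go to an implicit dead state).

Handle the two conditions separately and then intersect. The first has 3 states tracking the count of `c`s, saturating at 2; the second has 4 states tracking whether and how much of `abc` has been seen. A product state is a pair (one from each), accepting exactly when both do. Equivalent product states are then merged.
A 5-state machine:
        a   b   c  
>  s0   s1  s0  s2 
   s1   s1  s3  s2 
   s2   s2  s2  s2 
   s3   s1  s0  s4 
 * s4   s4  s4  s2 
(> = start, * = accepting)

start=s0 accept=s4 s0-a->s1 s0-b->s0 s0-c->s2 s1-a->s1 s1-b->s3 s1-c->s2 s2-a->s2 s2-b->s2 s2-c->s2 s3-a->s1 s3-b->s0 s3-c->s4 s4-a->s4 s4-b->s4 s4-c->s2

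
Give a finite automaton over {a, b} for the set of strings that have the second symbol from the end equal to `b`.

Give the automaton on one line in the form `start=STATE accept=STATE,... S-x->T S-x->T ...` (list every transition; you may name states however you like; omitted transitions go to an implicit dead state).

Because acceptance depends on a position counted from the end, the machine has to buffer the most recent 2 symbols. Make each state the string of the last up-to-2 symbols read; on input `x` shift the window left and append `x`. Accept when the buffered window has length 2 and begins with `b`.
        a   b  
>  S0   S1  S2 
   S1   S3  S4 
   S2   S5  S6 
   S3   S3  S4 
   S4   S5  S6 
 * S5   S3  S4 
 * S6   S5  S6 
(> = start, * = accepting)

start=S0 accept=S5,S6 S0-a->S1 S0-b->S2 S1-a->S3 S1-b->S4 S2-a->S5 S2-b->S6 S3-a->S3 S3-b->S4 S4-a->S5 S4-b->S6 S5-a->S3 S5-b->S4 S6-a->S5 S6-b->S6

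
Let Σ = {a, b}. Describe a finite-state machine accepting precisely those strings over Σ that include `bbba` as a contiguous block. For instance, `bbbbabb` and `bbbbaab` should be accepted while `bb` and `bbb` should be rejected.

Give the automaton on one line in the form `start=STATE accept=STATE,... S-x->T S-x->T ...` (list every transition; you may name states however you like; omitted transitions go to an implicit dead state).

Track how much of `bbba` has been matched so far: state q0 is no progress, q4 is the absorbing accept state reached once `bbba` has occurred. Intermediate states record partial matches; on a mismatch, fall back to the longest reusable overlap.
        a   b  
>  q0   q0  q1 
   q1   q0  q2 
   q2   q0  q3 
   q3   q4  q3 
 * q4   q4  q4 
(> = start, * = accepting)

start=q0 accept=q4 q0-a->q0 q0-b->q1 q1-a->q0 q1-b->q2 q2-a->q0 q2-b->q3 q3-a->q4 q3-b->q3 q4-a->q4 q4-b->q4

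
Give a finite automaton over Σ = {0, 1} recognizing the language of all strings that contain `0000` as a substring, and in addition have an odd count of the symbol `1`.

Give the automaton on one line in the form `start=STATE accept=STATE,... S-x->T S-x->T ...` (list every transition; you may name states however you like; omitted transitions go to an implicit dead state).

Build one automaton per condition and run them in lockstep. The first has 5 states tracking whether and how much of `0000` has been seen; the second has 2 states tracking the count of `1`s modulo 2. A product state is a pair (one from each), accepting exactly when both do.
A 10-state machine:
        0   1  
>  q0   q1  q2 
   q1   q3  q2 
   q2   q4  q0 
   q3   q5  q2 
   q4   q6  q0 
   q5   q7  q2 
   q6   q8  q0 
   q7   q7  q9 
   q8   q9  q0 
 * q9   q9  q7 
(> = start, * = accepting)

start=q0 accept=q9 q0-0->q1 q0-1->q2 q1-0->q3 q1-1->q2 q2-0->q4 q2-1->q0 q3-0->q5 q3-1->q2 q4-0->q6 q4-1->q0 q5-0->q7 q5-1->q2 q6-0->q8 q6-1->q0 q7-0->q7 q7-1->q9 q8-0->q9 q8-1->q0 q9-0->q9 q9-1->q7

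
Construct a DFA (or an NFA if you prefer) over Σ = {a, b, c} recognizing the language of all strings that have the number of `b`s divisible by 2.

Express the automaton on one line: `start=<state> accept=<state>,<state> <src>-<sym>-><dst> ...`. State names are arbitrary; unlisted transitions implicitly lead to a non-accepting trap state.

start=S0 accept=S0 S0-a->S0 S0-b->S1 S0-c->S0 S1-a->S1 S1-b->S0 S1-c->S1

The only thing that matters is how many `b`s have appeared, reduced mod 2. Use one state per residue: S0 for 0, …, S1 for 1. Reading `b` moves to the next residue; anything else stays put. S0 is accepting.
2 states suffice.
        a   b   c  
>* S0   S0  S1  S0 
   S1   S1  S0  S1 
(> = start, * = accepting)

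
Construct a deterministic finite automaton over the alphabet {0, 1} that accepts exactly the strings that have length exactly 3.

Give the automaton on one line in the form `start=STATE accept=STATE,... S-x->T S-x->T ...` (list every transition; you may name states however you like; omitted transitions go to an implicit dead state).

start=A accept=D A-0->B A-1->B B-0->C B-1->C C-0->D C-1->D D-0->E D-1->E E-0->E E-1->E

We only need to distinguish lengths 0, 1, …, 3, and '>3'. Chain A → B → C → D → E on every symbol, with E looping. Accepting states: {D}.
With 5 states:
       0  1 
>  A   B  B 
   B   C  C 
   C   D  D 
 * D   E  E 
   E   E  E 
(> = start, * = accepting)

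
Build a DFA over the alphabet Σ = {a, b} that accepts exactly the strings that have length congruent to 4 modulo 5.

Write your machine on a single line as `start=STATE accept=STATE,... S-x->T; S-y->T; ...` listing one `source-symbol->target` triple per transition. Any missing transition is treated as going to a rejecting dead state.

Count input length modulo 5: every symbol advances one step around the cycle S0 → S1 → S2 → S3 → S4 → S0. Accept at S4.
5 states suffice.
        a   b  
>  S0   S1  S1 
   S1   S2  S2 
   S2   S3  S3 
   S3   S4  S4 
 * S4   S0  S0 
(> = start, * = accepting)

start=S0; accept=S4; S0-a->S1; S0-b->S1; S1-a->S2; S1-b->S2; S2-a->S3; S2-b->S3; S3-a->S4; S3-b->S4; S4-a->S0; S4-b->S0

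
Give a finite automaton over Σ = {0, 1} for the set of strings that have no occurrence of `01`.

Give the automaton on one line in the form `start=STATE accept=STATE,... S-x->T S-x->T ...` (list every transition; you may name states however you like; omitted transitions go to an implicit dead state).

Track partial matches of the forbidden pattern `01`. State C is a dead state reached once `01` has occurred; every other state accepts. A means no part of `01` is currently matched.
       0  1 
>* A   B  A 
 * B   B  C 
   C   C  C 
(> = start, * = accepting)

start=A accept=A,B A-0->B A-1->A B-0->B B-1->C C-0->C C-1->C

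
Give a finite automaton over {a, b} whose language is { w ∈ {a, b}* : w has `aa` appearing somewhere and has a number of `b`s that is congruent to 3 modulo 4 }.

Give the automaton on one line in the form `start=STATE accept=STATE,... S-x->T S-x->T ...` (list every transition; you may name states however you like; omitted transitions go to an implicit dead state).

start=S0 accept=S11 S0-a->S1 S0-b->S2 S1-a->S3 S1-b->S2 S2-a->S4 S2-b->S5 S3-a->S3 S3-b->S6 S4-a->S6 S4-b->S5 S5-a->S7 S5-b->S8 S6-a->S6 S6-b->S9 S7-a->S9 S7-b->S8 S8-a->S10 S8-b->S0 S9-a->S9 S9-b->S11 S10-a->S11 S10-b->S0 S11-a->S11 S11-b->S3

Build one automaton per condition and run them in lockstep. The first has 3 states tracking whether and how much of `aa` has been seen; the second has 4 states tracking the count of `b`s modulo 4. A product state is a pair (one from each), accepting exactly when both do.
A 12-state machine:
          a    b  
>  S0     S1   S2 
   S1     S3   S2 
   S2     S4   S5 
   S3     S3   S6 
   S4     S6   S5 
   S5     S7   S8 
   S6     S6   S9 
   S7     S9   S8 
   S8    S10   S0 
   S9     S9  S11 
   S10   S11   S0 
 * S11   S11   S3 
(> = start, * = accepting)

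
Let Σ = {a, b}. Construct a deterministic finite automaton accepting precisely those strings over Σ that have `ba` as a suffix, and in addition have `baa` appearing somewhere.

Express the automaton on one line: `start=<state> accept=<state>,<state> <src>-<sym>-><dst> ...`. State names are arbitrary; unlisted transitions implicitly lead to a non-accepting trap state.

Run two small machines in parallel and take their product. One (3 states) tracks how much of the suffix `ba` has currently been matched; the other (4 states) tracks whether and how much of `baa` has been seen. Each combined state is a pair, one component from each; accept when both components accept.
6 states suffice.
        a   b  
>  s0   s0  s1 
   s1   s2  s1 
   s2   s3  s1 
   s3   s3  s4 
   s4   s5  s4 
 * s5   s3  s4 
(> = start, * = accepting)

start=s0 accept=s5 s0-a->s0 s0-b->s1 s1-a->s2 s1-b->s1 s2-a->s3 s2-b->s1 s3-a->s3 s3-b->s4 s4-a->s5 s4-b->s4 s5-a->s3 s5-b->s4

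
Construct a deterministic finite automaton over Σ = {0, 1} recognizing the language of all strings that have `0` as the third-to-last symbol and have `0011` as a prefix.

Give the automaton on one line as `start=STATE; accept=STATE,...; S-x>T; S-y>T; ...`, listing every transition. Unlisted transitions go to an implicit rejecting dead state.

Build one automaton per condition and run them in lockstep. One (15 states) tracks the last 3 symbols read; the other (6 states) tracks whether the input so far still matches the prefix `0011`. Each combined state is a pair, one component from each; accept when both components accept. After merging equivalent states the machine shrinks.
       0  1 
>  A   B  C 
   B   D  C 
   C   C  C 
   D   C  E 
   E   C  F 
 * F   G  H 
   G   I  J 
   H   G  H 
   I   K  L 
   J   M  F 
 * K   K  L 
 * L   M  F 
 * M   I  J 
(> = start, * = accepting)

start=A; accept=F,K,L,M; A-0>B; A-1>C; B-0>D; B-1>C; C-0>C; C-1>C; D-0>C; D-1>E; E-0>C; E-1>F; F-0>G; F-1>H; G-0>I; G-1>J; H-0>G; H-1>H; I-0>K; I-1>L; J-0>M; J-1>F; K-0>K; K-1>L; L-0>M; L-1>F; M-0>I; M-1>J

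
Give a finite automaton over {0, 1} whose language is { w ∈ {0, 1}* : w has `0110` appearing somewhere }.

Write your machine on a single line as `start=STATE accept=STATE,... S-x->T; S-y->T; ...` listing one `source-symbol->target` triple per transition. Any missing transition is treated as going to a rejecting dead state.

start=A; accept=E; A-0->B; A-1->A; B-0->B; B-1->C; C-0->B; C-1->D; D-0->E; D-1->A; E-0->E; E-1->E

States A..D record the length of the longest prefix of `0110` that matches the current input suffix. Reaching E means `0110` has been seen, and we stay there forever. Accept from E.
A 5-state machine:
       0  1 
>  A   B  A 
   B   B  C 
   C   B  D 
   D   E  A 
 * E   E  E 
(> = start, * = accepting)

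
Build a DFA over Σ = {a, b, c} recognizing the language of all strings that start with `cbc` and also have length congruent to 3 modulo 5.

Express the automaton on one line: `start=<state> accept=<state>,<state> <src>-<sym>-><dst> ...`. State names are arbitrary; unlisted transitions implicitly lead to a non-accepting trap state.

start=S0 accept=S4 S0-a->S1 S0-b->S1 S0-c->S2 S1-a->S1 S1-b->S1 S1-c->S1 S2-a->S1 S2-b->S3 S2-c->S1 S3-a->S1 S3-b->S1 S3-c->S4 S4-a->S5 S4-b->S5 S4-c->S5 S5-a->S6 S5-b->S6 S5-c->S6 S6-a->S7 S6-b->S7 S6-c->S7 S7-a->S8 S7-b->S8 S7-c->S8 S8-a->S4 S8-b->S4 S8-c->S4

Handle the two conditions separately and then intersect. One (5 states) tracks whether the input so far still matches the prefix `cbc`; the other (5 states) tracks the input length modulo 5. Each combined state is a pair, one component from each; accept when both components accept. Equivalent product states are then merged.
        a   b   c  
>  S0   S1  S1  S2 
   S1   S1  S1  S1 
   S2   S1  S3  S1 
   S3   S1  S1  S4 
 * S4   S5  S5  S5 
   S5   S6  S6  S6 
   S6   S7  S7  S7 
   S7   S8  S8  S8 
   S8   S4  S4  S4 
(> = start, * = accepting)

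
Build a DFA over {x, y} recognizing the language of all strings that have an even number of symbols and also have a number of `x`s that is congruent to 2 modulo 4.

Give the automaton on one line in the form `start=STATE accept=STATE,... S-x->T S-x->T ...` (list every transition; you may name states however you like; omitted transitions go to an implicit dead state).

start=q0 accept=q3 q0-x->q1 q0-y->q2 q1-x->q3 q1-y->q4 q2-x->q4 q2-y->q0 q3-x->q5 q3-y->q6 q4-x->q6 q4-y->q1 q5-x->q0 q5-y->q7 q6-x->q7 q6-y->q3 q7-x->q2 q7-y->q5

Handle the two conditions separately and then intersect. The first has 2 states tracking the input length modulo 2; the second has 4 states tracking the count of `x`s modulo 4. A product state is a pair (one from each), accepting exactly when both do.
8 states suffice.
        x   y  
>  q0   q1  q2 
   q1   q3  q4 
   q2   q4  q0 
 * q3   q5  q6 
   q4   q6  q1 
   q5   q0  q7 
   q6   q7  q3 
   q7   q2  q5 
(> = start, * = accepting)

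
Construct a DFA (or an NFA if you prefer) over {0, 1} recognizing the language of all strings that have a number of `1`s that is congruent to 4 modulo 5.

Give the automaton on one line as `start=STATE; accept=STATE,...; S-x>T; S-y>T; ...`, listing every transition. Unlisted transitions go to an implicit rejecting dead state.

start=A; accept=E; A-0>A; A-1>B; B-0>B; B-1>C; C-0>C; C-1>D; D-0>D; D-1>E; E-0>E; E-1>A

Keep the running count of `1`s modulo 5: each `1` advances along the cycle A → B → C → D → E → A while other symbols loop. Accept at E.
       0  1 
>  A   A  B 
   B   B  C 
   C   C  D 
   D   D  E 
 * E   E  A 
(> = start, * = accepting)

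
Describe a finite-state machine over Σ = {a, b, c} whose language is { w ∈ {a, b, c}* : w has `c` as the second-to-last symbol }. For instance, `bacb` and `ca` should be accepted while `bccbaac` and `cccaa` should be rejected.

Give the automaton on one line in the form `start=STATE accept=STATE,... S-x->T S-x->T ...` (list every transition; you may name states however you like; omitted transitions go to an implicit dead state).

A DFA must remember the last 2 symbols (since which symbol is second-to-last isn't known until the input ends). Use one state per possible window of the last ≤2 symbols; accept from those whose window starts with `c`.
13 states suffice.
          a    b    c  
>  q0     q1   q2   q3 
   q1     q4   q5   q6 
   q2     q7   q8   q9 
   q3    q10  q11  q12 
   q4     q4   q5   q6 
   q5     q7   q8   q9 
   q6    q10  q11  q12 
   q7     q4   q5   q6 
   q8     q7   q8   q9 
   q9    q10  q11  q12 
 * q10    q4   q5   q6 
 * q11    q7   q8   q9 
 * q12   q10  q11  q12 
(> = start, * = accepting)

start=q0 accept=q10,q11,q12 q0-a->q1 q0-b->q2 q0-c->q3 q1-a->q4 q1-b->q5 q1-c->q6 q2-a->q7 q2-b->q8 q2-c->q9 q3-a->q10 q3-b->q11 q3-c->q12 q4-a->q4 q4-b->q5 q4-c->q6 q5-a->q7 q5-b->q8 q5-c->q9 q6-a->q10 q6-b->q11 q6-c->q12 q7-a->q4 q7-b->q5 q7-c->q6 q8-a->q7 q8-b->q8 q8-c->q9 q9-a->q10 q9-b->q11 q9-c->q12 q10-a->q4 q10-b->q5 q10-c->q6 q11-a->q7 q11-b->q8 q11-c->q9 q12-a->q10 q12-b->q11 q12-c->q12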